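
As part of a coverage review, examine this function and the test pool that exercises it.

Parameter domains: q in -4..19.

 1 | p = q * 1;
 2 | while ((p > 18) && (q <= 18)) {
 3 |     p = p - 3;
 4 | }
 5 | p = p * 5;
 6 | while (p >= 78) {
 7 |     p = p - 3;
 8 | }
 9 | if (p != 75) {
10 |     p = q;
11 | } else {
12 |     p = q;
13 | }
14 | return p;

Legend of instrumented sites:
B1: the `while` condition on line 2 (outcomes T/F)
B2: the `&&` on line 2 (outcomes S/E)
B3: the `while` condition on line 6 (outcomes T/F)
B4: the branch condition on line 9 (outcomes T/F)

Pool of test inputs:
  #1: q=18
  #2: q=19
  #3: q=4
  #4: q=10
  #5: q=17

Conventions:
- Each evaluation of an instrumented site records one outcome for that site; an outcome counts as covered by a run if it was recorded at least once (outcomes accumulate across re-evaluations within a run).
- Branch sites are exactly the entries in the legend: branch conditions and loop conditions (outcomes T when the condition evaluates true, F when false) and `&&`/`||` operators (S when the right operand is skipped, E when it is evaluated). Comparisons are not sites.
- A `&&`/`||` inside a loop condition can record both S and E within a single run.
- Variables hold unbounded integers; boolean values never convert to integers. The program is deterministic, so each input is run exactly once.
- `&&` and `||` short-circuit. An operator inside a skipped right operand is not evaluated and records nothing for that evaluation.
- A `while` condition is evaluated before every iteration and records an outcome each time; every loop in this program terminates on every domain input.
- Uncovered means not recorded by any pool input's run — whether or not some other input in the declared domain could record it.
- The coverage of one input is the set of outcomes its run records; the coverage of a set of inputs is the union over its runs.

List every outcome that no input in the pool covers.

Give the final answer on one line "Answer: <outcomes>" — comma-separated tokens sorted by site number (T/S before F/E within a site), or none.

run #1 (q=18) records B1=F, B2=S, B3=T, B3=F, B4=F
run #2 (q=19) records B1=F, B2=E, B3=T, B3=F, B4=T
run #3 (q=4) records B1=F, B2=S, B3=F, B4=T
run #4 (q=10) records B1=F, B2=S, B3=F, B4=T
run #5 (q=17) records B1=F, B2=S, B3=T, B3=F, B4=T
union over the pool: B1=F, B2=S, B2=E, B3=T, B3=F, B4=T, B4=F
uncovered (1 of 8): B1=T

Answer: B1=T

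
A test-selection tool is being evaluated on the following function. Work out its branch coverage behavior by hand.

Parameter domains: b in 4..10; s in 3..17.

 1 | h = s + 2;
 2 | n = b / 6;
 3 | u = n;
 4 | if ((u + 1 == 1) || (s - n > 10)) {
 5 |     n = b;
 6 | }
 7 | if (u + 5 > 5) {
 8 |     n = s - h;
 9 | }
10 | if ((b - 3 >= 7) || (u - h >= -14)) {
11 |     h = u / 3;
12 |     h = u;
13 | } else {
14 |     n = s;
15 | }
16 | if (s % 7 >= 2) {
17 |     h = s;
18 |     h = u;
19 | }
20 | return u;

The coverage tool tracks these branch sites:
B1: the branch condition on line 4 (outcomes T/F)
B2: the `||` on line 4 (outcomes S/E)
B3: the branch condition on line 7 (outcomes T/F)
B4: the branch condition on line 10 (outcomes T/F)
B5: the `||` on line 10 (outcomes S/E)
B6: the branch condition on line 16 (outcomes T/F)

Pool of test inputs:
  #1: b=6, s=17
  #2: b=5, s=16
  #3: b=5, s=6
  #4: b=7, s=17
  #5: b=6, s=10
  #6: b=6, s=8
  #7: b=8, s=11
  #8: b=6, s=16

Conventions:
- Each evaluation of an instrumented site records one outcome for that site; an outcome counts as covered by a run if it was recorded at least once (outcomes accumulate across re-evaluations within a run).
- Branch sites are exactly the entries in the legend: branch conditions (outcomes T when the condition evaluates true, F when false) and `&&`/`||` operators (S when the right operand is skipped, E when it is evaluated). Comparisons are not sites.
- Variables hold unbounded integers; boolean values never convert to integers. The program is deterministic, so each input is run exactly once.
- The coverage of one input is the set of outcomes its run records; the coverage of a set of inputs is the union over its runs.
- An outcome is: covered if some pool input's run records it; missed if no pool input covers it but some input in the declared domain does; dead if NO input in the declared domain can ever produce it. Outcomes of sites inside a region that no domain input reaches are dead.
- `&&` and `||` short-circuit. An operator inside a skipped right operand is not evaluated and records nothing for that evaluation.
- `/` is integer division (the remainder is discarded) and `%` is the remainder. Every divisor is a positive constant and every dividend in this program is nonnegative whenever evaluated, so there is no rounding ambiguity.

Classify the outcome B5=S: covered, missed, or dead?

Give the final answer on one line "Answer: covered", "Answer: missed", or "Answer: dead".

no pool input records B5=S
but domain input (b=10, s=3) does record it -> reachable, so missed

Answer: missed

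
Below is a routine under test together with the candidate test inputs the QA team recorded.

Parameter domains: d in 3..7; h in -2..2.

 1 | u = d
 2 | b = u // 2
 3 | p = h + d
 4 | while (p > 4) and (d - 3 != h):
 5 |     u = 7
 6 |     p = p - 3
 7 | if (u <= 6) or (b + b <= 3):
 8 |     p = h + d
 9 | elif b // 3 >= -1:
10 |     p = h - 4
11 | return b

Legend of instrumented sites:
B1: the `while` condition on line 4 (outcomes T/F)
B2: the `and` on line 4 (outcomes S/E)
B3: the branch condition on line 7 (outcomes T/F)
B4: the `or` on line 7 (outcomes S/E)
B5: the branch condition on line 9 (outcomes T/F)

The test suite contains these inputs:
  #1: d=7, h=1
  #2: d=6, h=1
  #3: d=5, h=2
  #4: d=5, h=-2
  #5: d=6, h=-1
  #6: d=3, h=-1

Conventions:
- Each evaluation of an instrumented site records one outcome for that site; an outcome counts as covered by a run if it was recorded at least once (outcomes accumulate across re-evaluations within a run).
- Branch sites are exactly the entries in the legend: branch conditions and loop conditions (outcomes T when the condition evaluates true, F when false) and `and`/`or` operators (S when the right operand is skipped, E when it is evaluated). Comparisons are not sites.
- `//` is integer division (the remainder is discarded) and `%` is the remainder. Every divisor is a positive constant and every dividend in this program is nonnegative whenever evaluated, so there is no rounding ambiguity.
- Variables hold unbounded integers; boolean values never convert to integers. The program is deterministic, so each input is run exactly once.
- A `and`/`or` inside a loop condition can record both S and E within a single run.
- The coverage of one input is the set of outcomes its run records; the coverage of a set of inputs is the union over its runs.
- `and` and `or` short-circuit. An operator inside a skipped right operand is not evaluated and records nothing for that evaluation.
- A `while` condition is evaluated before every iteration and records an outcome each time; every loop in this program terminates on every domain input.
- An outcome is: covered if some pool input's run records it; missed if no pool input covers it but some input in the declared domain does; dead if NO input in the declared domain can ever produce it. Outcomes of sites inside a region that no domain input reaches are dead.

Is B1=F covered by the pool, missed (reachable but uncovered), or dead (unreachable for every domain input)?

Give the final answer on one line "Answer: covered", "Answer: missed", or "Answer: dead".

B1=F is recorded by pool input(s) 1, 2, 3, 4, 5, 6 -> covered

Answer: covered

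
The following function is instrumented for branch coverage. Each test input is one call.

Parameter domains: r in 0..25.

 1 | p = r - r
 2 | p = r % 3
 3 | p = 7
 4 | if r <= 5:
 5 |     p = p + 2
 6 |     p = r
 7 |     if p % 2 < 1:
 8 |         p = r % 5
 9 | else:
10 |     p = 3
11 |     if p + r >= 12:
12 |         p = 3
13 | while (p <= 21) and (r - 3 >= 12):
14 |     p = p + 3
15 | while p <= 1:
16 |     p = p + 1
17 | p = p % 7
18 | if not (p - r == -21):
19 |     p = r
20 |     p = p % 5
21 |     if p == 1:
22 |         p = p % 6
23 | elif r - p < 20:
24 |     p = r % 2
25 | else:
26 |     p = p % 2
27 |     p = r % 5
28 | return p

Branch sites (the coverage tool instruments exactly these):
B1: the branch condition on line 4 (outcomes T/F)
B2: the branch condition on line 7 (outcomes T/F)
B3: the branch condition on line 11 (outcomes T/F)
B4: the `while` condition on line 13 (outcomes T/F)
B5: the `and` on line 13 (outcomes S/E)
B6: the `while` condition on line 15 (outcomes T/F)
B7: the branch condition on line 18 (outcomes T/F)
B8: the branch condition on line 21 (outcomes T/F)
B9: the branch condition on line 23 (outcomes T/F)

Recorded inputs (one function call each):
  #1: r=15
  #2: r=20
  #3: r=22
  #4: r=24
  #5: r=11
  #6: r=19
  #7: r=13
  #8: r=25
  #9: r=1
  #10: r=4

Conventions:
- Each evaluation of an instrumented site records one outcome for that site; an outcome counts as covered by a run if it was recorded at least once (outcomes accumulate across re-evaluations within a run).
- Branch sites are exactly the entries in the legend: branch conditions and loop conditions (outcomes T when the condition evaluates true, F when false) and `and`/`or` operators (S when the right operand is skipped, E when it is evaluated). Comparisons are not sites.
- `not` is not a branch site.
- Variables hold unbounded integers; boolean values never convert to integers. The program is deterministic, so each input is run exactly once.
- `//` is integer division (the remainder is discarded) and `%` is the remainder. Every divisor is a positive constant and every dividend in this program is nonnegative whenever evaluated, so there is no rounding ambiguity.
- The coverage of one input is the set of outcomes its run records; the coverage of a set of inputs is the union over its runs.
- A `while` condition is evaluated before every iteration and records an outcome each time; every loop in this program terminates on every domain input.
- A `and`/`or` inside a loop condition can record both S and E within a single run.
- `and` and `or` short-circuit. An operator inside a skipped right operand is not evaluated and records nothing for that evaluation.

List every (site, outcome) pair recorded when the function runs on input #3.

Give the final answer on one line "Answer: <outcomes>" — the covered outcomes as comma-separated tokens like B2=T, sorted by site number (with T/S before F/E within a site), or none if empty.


Simulating input #3 (r=22) step by step:
  B1->F, B3->T, B5->E, B4->T, B5->E, B4->T, B5->E, B4->T, B5->E, B4->T
  B5->E, B4->T, B5->E, B4->T, B5->E, B4->T, B5->S, B4->F, B6->F, B7->T
  B8->F
distinct outcomes covered: B1=F, B3=T, B4=T, B4=F, B5=S, B5=E, B6=F, B7=T, B8=F
Answer: B1=F, B3=T, B4=T, B4=F, B5=S, B5=E, B6=F, B7=T, B8=F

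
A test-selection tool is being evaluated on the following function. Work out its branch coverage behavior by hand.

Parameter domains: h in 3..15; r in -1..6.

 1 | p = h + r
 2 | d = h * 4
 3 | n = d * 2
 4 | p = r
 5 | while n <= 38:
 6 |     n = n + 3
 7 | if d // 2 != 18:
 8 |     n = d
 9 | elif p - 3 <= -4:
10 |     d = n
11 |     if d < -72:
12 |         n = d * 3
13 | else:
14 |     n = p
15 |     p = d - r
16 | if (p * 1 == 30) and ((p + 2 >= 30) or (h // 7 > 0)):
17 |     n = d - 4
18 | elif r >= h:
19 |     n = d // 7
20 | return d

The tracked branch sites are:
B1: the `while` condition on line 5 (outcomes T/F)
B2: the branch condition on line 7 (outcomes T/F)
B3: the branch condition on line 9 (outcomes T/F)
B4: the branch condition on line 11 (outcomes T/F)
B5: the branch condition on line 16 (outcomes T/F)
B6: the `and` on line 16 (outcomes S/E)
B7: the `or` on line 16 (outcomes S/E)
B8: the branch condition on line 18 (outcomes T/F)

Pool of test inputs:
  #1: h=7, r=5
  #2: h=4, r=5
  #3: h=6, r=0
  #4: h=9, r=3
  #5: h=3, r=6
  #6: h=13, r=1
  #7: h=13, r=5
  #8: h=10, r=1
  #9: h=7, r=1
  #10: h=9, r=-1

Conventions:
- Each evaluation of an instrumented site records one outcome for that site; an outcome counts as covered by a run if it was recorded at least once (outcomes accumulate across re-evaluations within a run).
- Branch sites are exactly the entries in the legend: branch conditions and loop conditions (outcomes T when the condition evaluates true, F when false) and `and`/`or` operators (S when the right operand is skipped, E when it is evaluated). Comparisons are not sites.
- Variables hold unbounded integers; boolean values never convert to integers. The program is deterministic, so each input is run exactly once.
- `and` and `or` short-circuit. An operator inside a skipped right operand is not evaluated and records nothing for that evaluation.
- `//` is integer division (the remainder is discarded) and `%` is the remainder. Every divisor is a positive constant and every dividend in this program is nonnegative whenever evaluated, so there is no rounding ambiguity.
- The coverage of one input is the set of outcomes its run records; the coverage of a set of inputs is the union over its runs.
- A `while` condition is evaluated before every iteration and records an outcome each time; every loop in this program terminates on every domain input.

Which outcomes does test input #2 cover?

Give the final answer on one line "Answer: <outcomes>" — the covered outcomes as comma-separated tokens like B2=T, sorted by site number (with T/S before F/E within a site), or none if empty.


Tracing the run of input #2 (h=4, r=5):
  B1->T, B1->T, B1->T, B1->F, B2->T, B6->S, B5->F, B8->T
deduplicating events, the covered set is: B1=T, B1=F, B2=T, B5=F, B6=S, B8=T
Answer: B1=T, B1=F, B2=T, B5=F, B6=S, B8=T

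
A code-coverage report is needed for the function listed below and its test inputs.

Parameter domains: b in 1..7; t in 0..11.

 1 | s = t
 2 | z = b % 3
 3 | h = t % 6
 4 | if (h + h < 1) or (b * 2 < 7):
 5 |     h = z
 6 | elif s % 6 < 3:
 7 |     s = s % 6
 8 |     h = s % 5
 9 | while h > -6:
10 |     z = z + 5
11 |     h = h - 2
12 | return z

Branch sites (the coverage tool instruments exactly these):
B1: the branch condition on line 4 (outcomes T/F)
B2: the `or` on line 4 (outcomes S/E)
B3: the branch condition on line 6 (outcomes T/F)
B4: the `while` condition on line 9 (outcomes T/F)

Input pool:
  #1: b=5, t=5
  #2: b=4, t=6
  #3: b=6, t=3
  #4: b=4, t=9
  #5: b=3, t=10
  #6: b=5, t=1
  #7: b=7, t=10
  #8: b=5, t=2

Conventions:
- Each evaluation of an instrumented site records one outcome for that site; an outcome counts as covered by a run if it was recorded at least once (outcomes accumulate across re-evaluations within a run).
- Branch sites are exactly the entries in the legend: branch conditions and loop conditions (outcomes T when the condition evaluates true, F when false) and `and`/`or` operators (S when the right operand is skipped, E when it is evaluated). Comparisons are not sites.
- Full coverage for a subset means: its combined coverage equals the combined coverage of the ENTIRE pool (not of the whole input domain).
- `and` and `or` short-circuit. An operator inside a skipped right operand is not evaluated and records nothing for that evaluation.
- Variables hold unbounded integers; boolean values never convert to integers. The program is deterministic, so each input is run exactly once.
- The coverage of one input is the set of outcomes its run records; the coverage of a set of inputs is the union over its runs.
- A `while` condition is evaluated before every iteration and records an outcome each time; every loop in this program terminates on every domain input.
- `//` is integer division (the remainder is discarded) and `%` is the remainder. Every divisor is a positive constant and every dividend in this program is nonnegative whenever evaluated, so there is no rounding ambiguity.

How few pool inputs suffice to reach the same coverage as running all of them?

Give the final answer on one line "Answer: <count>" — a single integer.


input #1 (b=5, t=5): events B2->E, B1->F, B3->F, B4->T, B4->T, B4->T, B4->T, B4->T, B4->T, B4->F; covers B1=F, B2=E, B3=F, B4=T, B4=F
input #2 (b=4, t=6): events B2->S, B1->T, B4->T, B4->T, B4->T, B4->T, B4->F; covers B1=T, B2=S, B4=T, B4=F
input #3 (b=6, t=3): events B2->E, B1->F, B3->F, B4->T, B4->T, B4->T, B4->T, B4->T, B4->F; covers B1=F, B2=E, B3=F, B4=T, B4=F
input #4 (b=4, t=9): events B2->E, B1->F, B3->F, B4->T, B4->T, B4->T, B4->T, B4->T, B4->F; covers B1=F, B2=E, B3=F, B4=T, B4=F
input #5 (b=3, t=10): events B2->E, B1->T, B4->T, B4->T, B4->T, B4->F; covers B1=T, B2=E, B4=T, B4=F
input #6 (b=5, t=1): events B2->E, B1->F, B3->T, B4->T, B4->T, B4->T, B4->T, B4->F; covers B1=F, B2=E, B3=T, B4=T, B4=F
input #7 (b=7, t=10): events B2->E, B1->F, B3->F, B4->T, B4->T, B4->T, B4->T, B4->T, B4->F; covers B1=F, B2=E, B3=F, B4=T, B4=F
input #8 (b=5, t=2): events B2->E, B1->F, B3->T, B4->T, B4->T, B4->T, B4->T, B4->F; covers B1=F, B2=E, B3=T, B4=T, B4=F
together the pool reaches 8 outcomes: B1=T, B1=F, B2=S, B2=E, B3=T, B3=F, B4=T, B4=F
no size-1 subset reaches all 8 outcomes (best union: 5/8)
no size-2 subset reaches all 8 outcomes (best union: 7/8)
the canonical winner is {1, 2, 6}: size 3, full 8-outcome coverage, earliest index list among size-3 covers
Answer: 3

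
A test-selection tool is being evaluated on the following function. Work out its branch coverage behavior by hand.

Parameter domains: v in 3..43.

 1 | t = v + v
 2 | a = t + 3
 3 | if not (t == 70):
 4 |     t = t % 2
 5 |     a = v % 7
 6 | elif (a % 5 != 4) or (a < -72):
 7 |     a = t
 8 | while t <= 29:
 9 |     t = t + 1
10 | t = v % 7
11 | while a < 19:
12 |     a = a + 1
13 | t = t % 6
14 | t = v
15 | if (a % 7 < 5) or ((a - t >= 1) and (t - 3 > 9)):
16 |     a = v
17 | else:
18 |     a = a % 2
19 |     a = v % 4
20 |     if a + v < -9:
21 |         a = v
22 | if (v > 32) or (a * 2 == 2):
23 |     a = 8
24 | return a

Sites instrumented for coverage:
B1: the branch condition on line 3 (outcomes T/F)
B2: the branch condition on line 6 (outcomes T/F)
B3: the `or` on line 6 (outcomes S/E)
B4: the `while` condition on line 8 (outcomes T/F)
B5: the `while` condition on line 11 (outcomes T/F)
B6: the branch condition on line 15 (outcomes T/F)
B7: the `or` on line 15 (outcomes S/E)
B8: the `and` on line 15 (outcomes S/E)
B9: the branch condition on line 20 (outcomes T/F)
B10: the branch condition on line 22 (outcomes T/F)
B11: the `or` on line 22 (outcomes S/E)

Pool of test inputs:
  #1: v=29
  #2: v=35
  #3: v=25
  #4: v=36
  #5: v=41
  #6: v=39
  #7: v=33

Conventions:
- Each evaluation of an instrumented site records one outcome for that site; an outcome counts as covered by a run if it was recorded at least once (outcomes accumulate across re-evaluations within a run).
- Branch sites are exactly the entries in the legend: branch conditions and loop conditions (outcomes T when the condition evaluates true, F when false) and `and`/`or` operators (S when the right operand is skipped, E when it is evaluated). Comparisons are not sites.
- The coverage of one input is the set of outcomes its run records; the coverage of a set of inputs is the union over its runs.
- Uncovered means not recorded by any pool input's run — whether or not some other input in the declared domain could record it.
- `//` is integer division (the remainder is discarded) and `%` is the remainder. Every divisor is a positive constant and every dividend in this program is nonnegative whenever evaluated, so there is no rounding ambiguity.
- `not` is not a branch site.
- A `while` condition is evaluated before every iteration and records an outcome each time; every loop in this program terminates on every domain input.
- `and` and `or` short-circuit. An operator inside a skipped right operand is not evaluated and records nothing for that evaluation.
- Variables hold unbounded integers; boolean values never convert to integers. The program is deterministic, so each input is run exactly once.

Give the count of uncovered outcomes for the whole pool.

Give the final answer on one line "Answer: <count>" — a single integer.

input #1, v=29: events B1->T, B4->T, B4->T, B4->T, B4->T, B4->T, B4->T, B4->T, B4->T, B4->T, B4->T, B4->T, B4->T, B4->T, ...; outcomes B1=T, B4=T, B4=F, B5=T, B5=F, B6=F, B7=E, B8=S, B9=F, B10=T, B11=E
input #2, v=35: events B1->F, B3->S, B2->T, B4->F, B5->F, B7->S, B6->T, B11->S, B10->T; outcomes B1=F, B2=T, B3=S, B4=F, B5=F, B6=T, B7=S, B10=T, B11=S
input #3, v=25: events B1->T, B4->T, B4->T, B4->T, B4->T, B4->T, B4->T, B4->T, B4->T, B4->T, B4->T, B4->T, B4->T, B4->T, ...; outcomes B1=T, B4=T, B4=F, B5=T, B5=F, B6=F, B7=E, B8=S, B9=F, B10=T, B11=E
input #4, v=36: events B1->T, B4->T, B4->T, B4->T, B4->T, B4->T, B4->T, B4->T, B4->T, B4->T, B4->T, B4->T, B4->T, B4->T, ...; outcomes B1=T, B4=T, B4=F, B5=T, B5=F, B6=F, B7=E, B8=S, B9=F, B10=T, B11=S
input #5, v=41: events B1->T, B4->T, B4->T, B4->T, B4->T, B4->T, B4->T, B4->T, B4->T, B4->T, B4->T, B4->T, B4->T, B4->T, ...; outcomes B1=T, B4=T, B4=F, B5=T, B5=F, B6=F, B7=E, B8=S, B9=F, B10=T, B11=S
input #6, v=39: events B1->T, B4->T, B4->T, B4->T, B4->T, B4->T, B4->T, B4->T, B4->T, B4->T, B4->T, B4->T, B4->T, B4->T, ...; outcomes B1=T, B4=T, B4=F, B5=T, B5=F, B6=F, B7=E, B8=S, B9=F, B10=T, B11=S
input #7, v=33: events B1->T, B4->T, B4->T, B4->T, B4->T, B4->T, B4->T, B4->T, B4->T, B4->T, B4->T, B4->T, B4->T, B4->T, ...; outcomes B1=T, B4=T, B4=F, B5=T, B5=F, B6=F, B7=E, B8=S, B9=F, B10=T, B11=S
union over the pool: B1=T, B1=F, B2=T, B3=S, B4=T, B4=F, B5=T, B5=F, B6=T, B6=F, B7=S, B7=E, B8=S, B9=F, B10=T, B11=S, B11=E
uncovered (5 of 22): B2=F, B3=E, B8=E, B9=T, B10=F

Answer: 5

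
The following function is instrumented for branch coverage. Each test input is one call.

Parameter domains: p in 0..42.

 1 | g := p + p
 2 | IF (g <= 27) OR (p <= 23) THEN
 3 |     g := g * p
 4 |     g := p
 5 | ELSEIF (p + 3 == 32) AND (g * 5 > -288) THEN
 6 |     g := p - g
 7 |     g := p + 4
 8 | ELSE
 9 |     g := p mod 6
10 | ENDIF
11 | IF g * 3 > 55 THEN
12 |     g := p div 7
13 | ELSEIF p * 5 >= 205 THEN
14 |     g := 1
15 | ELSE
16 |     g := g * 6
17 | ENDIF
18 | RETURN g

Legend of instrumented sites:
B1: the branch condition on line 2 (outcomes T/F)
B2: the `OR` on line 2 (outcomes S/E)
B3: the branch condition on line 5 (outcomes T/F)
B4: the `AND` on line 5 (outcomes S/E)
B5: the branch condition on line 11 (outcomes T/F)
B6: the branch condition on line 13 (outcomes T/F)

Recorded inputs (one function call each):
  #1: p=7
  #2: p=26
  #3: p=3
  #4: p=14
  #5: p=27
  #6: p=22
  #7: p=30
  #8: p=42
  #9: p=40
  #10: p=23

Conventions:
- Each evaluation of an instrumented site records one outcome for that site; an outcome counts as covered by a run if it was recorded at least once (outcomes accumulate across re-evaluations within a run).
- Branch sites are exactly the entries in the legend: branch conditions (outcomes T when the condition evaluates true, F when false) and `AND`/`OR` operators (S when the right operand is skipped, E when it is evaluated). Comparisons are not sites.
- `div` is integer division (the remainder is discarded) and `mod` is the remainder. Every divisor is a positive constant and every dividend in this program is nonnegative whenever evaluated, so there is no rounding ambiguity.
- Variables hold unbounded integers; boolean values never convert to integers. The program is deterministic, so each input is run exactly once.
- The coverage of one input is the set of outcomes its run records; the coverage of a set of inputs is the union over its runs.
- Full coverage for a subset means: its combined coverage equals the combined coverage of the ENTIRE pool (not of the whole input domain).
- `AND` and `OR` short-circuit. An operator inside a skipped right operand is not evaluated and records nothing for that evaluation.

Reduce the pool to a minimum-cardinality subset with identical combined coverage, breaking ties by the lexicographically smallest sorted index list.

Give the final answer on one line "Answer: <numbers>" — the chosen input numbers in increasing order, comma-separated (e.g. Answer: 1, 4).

input #1 (p=7): events B2->S, B1->T, B5->F, B6->F; covers B1=T, B2=S, B5=F, B6=F
input #2 (p=26): events B2->E, B1->F, B4->S, B3->F, B5->F, B6->F; covers B1=F, B2=E, B3=F, B4=S, B5=F, B6=F
input #3 (p=3): events B2->S, B1->T, B5->F, B6->F; covers B1=T, B2=S, B5=F, B6=F
input #4 (p=14): events B2->E, B1->T, B5->F, B6->F; covers B1=T, B2=E, B5=F, B6=F
input #5 (p=27): events B2->E, B1->F, B4->S, B3->F, B5->F, B6->F; covers B1=F, B2=E, B3=F, B4=S, B5=F, B6=F
input #6 (p=22): events B2->E, B1->T, B5->T; covers B1=T, B2=E, B5=T
input #7 (p=30): events B2->E, B1->F, B4->S, B3->F, B5->F, B6->F; covers B1=F, B2=E, B3=F, B4=S, B5=F, B6=F
input #8 (p=42): events B2->E, B1->F, B4->S, B3->F, B5->F, B6->T; covers B1=F, B2=E, B3=F, B4=S, B5=F, B6=T
input #9 (p=40): events B2->E, B1->F, B4->S, B3->F, B5->F, B6->F; covers B1=F, B2=E, B3=F, B4=S, B5=F, B6=F
input #10 (p=23): events B2->E, B1->T, B5->T; covers B1=T, B2=E, B5=T
pool-wide coverage (10 outcomes): B1=T, B1=F, B2=S, B2=E, B3=F, B4=S, B5=T, B5=F, B6=T, B6=F
checked all size-1 subsets: none covers 10 outcomes (max 6/10)
checked all size-2 subsets: none covers 10 outcomes (max 9/10)
at size 3, {1, 6, 8} reaches all 10 outcomes; every lexicographically earlier size-3 subset fails

Answer: 1, 6, 8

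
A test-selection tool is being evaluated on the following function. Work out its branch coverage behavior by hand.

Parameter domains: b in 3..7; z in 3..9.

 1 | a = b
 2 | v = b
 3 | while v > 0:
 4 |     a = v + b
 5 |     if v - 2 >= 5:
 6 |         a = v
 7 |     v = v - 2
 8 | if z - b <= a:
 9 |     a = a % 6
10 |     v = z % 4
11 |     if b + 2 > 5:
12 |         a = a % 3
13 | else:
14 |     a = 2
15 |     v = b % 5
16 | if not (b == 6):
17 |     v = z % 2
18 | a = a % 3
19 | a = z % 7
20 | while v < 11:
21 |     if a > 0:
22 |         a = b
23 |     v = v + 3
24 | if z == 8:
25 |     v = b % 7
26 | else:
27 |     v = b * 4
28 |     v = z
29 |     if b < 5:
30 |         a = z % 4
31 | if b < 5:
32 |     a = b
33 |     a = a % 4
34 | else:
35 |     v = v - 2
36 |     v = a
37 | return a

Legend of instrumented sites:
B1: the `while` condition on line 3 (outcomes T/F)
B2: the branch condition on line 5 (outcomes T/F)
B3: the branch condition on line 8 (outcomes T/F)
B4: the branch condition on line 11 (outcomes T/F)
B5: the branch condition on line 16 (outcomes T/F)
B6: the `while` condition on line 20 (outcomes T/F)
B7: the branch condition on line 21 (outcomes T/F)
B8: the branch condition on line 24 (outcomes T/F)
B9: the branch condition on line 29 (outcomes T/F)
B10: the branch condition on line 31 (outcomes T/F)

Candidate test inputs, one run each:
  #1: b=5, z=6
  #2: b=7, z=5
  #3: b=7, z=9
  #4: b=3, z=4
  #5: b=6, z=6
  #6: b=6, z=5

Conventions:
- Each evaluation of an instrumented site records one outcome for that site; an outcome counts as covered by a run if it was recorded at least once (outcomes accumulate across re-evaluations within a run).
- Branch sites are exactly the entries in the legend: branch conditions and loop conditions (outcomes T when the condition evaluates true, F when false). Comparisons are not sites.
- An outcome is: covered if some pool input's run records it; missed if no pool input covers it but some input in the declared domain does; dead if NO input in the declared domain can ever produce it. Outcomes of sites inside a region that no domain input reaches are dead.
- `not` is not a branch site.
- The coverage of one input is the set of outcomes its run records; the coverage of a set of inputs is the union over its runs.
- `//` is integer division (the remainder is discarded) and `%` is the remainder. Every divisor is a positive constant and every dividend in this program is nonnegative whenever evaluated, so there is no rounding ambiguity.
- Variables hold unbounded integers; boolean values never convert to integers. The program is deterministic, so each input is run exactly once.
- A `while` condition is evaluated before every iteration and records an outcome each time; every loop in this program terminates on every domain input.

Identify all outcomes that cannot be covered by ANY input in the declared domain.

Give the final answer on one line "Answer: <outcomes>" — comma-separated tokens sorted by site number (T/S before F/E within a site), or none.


sweeping the full domain (35 inputs) for each outcome:
  reachable outcomes have witnesses, e.g. B1=T (e.g. b=3, z=3), B1=F (e.g. b=3, z=3), B2=T (e.g. b=7, z=3), B2=F (e.g. b=3, z=3)
Answer: none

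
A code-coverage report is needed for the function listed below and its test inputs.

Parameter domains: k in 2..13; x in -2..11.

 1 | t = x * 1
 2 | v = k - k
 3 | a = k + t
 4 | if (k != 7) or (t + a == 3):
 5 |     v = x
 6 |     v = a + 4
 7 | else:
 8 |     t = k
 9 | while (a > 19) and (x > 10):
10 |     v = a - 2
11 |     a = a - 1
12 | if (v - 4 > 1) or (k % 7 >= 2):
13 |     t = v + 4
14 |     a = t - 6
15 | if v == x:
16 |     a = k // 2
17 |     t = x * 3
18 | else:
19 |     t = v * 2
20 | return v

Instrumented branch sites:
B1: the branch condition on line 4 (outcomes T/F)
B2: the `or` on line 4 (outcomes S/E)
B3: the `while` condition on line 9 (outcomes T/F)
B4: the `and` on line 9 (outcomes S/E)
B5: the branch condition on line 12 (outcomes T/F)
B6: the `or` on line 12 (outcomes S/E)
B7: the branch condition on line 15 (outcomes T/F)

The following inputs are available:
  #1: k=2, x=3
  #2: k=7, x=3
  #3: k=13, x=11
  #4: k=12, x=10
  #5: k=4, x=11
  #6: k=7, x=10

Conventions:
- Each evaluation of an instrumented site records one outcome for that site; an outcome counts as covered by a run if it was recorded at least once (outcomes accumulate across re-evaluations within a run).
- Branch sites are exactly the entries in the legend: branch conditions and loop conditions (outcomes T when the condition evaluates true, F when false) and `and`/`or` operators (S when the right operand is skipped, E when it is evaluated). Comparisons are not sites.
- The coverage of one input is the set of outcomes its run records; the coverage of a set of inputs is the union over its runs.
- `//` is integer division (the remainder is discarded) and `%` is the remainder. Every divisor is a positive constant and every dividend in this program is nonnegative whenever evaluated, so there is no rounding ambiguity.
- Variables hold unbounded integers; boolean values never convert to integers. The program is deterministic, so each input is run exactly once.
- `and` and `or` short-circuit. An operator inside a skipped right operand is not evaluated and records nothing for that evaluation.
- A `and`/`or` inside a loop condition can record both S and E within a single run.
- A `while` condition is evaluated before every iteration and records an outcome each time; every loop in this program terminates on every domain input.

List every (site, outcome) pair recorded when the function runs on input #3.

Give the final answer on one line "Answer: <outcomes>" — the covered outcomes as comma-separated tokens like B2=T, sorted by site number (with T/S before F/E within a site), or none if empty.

Simulating input #3 (k=13, x=11) step by step:
  B2->S, B1->T, B4->E, B3->T, B4->E, B3->T, B4->E, B3->T, B4->E, B3->T
  B4->E, B3->T, B4->S, B3->F, B6->S, B5->T, B7->F
as a set, this run covers: B1=T, B2=S, B3=T, B3=F, B4=S, B4=E, B5=T, B6=S, B7=F

Answer: B1=T, B2=S, B3=T, B3=F, B4=S, B4=E, B5=T, B6=S, B7=F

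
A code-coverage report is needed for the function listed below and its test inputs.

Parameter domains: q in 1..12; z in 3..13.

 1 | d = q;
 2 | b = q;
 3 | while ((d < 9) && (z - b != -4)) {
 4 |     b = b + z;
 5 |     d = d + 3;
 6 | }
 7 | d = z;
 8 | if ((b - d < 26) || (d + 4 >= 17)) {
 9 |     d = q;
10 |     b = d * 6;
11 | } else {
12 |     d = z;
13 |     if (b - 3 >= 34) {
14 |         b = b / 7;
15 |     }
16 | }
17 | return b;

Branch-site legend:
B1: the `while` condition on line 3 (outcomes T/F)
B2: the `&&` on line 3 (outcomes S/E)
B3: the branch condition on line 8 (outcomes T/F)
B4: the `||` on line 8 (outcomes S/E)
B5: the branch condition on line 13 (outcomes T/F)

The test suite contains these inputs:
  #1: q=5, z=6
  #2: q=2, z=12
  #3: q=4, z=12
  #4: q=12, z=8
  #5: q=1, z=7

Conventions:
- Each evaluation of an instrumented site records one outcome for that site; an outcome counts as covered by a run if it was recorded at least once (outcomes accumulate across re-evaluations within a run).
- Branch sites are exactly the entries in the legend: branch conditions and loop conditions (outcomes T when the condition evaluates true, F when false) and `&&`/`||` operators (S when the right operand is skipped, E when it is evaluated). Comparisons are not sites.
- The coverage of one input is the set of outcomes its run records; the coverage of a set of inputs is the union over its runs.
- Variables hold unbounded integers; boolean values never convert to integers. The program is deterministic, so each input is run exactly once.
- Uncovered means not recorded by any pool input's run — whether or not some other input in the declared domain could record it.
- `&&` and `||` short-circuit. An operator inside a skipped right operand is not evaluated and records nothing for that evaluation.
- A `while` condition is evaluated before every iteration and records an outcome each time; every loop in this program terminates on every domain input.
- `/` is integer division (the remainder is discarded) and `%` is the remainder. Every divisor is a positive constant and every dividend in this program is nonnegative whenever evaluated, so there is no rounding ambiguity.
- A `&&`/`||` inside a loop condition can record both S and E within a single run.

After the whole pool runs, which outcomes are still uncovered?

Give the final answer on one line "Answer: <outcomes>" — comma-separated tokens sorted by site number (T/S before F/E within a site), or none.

input #1, q=5, z=6: outcomes B1=T, B1=F, B2=S, B2=E, B3=T, B4=S
input #2, q=2, z=12: outcomes B1=T, B1=F, B2=S, B2=E, B3=F, B4=E, B5=T
input #3, q=4, z=12: outcomes B1=T, B1=F, B2=E, B3=T, B4=S
input #4, q=12, z=8: outcomes B1=F, B2=S, B3=T, B4=S
input #5, q=1, z=7: outcomes B1=T, B1=F, B2=S, B2=E, B3=T, B4=S
union over the pool: B1=T, B1=F, B2=S, B2=E, B3=T, B3=F, B4=S, B4=E, B5=T
uncovered (1 of 10): B5=F

Answer: B5=F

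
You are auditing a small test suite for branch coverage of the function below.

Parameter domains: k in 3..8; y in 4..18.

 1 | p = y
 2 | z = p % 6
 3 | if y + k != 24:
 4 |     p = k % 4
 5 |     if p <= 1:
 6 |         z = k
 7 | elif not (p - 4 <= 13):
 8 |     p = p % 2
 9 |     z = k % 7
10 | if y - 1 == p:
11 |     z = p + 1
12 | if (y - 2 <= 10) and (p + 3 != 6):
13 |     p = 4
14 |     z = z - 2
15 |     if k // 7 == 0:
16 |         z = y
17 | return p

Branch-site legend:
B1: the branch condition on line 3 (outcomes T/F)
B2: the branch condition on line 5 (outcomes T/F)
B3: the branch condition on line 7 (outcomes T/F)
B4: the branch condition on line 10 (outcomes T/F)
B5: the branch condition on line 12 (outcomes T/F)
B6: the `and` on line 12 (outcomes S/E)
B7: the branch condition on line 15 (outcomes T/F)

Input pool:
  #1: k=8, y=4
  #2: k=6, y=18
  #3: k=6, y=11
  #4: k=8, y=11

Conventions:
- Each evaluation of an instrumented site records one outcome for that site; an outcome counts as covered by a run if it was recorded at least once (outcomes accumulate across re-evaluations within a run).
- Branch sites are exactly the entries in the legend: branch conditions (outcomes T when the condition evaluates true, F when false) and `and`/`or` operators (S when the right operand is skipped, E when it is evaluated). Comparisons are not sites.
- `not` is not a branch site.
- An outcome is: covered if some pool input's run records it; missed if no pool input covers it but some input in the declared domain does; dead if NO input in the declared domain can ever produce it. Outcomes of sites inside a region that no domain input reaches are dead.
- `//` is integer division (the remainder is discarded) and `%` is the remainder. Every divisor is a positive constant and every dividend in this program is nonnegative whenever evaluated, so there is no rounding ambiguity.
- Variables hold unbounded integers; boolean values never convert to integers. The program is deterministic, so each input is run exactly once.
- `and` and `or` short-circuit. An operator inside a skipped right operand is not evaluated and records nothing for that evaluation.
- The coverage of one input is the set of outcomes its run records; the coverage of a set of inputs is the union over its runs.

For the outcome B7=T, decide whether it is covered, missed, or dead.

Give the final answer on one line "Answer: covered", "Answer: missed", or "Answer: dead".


B7=T is recorded by pool input(s) 3 -> covered
Answer: covered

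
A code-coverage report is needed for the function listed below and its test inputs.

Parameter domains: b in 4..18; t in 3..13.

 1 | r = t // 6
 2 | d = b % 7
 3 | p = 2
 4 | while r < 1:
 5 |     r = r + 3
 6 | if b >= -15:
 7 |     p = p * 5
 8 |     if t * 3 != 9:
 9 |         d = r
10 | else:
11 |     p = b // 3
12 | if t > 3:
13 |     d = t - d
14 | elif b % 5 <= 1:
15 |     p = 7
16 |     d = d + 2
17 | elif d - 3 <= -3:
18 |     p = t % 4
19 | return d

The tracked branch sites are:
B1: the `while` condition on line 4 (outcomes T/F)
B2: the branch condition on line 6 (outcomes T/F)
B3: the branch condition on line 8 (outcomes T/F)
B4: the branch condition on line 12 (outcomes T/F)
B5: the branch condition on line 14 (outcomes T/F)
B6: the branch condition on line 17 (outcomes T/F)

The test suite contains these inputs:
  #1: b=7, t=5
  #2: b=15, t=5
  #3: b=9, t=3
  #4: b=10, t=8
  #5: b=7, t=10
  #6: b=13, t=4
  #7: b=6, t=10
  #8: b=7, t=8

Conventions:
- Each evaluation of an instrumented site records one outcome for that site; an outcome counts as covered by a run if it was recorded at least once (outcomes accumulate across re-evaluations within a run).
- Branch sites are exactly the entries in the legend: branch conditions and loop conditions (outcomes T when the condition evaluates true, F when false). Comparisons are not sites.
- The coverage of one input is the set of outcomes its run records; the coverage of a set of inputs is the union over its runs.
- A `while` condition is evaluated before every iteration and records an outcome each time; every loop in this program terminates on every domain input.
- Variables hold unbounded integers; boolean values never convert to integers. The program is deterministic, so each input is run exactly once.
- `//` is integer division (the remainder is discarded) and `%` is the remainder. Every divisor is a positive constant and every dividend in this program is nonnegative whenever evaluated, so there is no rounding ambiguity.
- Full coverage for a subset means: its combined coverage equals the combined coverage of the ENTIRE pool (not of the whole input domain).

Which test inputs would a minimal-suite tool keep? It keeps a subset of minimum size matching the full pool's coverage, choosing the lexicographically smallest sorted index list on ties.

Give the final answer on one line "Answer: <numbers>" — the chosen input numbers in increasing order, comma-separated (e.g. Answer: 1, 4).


input #1, b=7, t=5: events B1->T, B1->F, B2->T, B3->T, B4->T; outcomes B1=T, B1=F, B2=T, B3=T, B4=T
input #2, b=15, t=5: events B1->T, B1->F, B2->T, B3->T, B4->T; outcomes B1=T, B1=F, B2=T, B3=T, B4=T
input #3, b=9, t=3: events B1->T, B1->F, B2->T, B3->F, B4->F, B5->F, B6->F; outcomes B1=T, B1=F, B2=T, B3=F, B4=F, B5=F, B6=F
input #4, b=10, t=8: events B1->F, B2->T, B3->T, B4->T; outcomes B1=F, B2=T, B3=T, B4=T
input #5, b=7, t=10: events B1->F, B2->T, B3->T, B4->T; outcomes B1=F, B2=T, B3=T, B4=T
input #6, b=13, t=4: events B1->T, B1->F, B2->T, B3->T, B4->T; outcomes B1=T, B1=F, B2=T, B3=T, B4=T
input #7, b=6, t=10: events B1->F, B2->T, B3->T, B4->T; outcomes B1=F, B2=T, B3=T, B4=T
input #8, b=7, t=8: events B1->F, B2->T, B3->T, B4->T; outcomes B1=F, B2=T, B3=T, B4=T
union over all inputs: B1=T, B1=F, B2=T, B3=T, B3=F, B4=T, B4=F, B5=F, B6=F (9 outcomes)
checked all size-1 subsets: none covers 9 outcomes (max 7/9)
size 2: inputs {1, 3} cover all 9 outcomes, and no lexicographically smaller subset of this size does
Answer: 1, 3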